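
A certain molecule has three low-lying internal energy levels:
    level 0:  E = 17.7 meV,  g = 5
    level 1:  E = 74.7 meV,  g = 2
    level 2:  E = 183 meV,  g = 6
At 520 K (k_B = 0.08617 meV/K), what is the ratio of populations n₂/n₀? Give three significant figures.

k_BT = 0.08617 × 520 K = 44.808 meV.
n₂/n₀ = (g₂/g₀) exp[−(E₂−E₀)/kT] = (6/5) × exp(−(165.3 meV)/(44.808 meV)) = (6/5) × exp(-3.6891) = 0.0300.

0.0300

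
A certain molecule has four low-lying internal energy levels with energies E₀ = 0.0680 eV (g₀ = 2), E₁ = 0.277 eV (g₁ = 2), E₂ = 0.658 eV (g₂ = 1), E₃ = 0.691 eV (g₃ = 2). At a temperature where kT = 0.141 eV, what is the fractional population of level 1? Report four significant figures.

Eᵢ/kT = 0.482270, 1.96454, 4.66667, 4.90071.
Z = Σ gᵢe^(−Eᵢ/kT) = 2·e^(−0.482270) + 2·e^(−1.96454) + 1·e^(−4.66667) + 2·e^(−4.90071) = 1.23476 + 0.280441 + 0.00940353 + 0.0148826 = 1.53949.
P₁ = g₁ e^(−E₁/kT) / Z = 0.280441/1.53949 = 0.1822.

0.1822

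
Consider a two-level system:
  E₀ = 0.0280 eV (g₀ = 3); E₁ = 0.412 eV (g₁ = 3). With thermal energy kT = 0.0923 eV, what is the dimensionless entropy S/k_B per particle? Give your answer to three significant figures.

Eᵢ/kT = 0.30336, 4.4637.
Z = Σ gᵢe^(−Eᵢ/kT) = 3·e^(−0.30336) + 3·e^(−4.4637) = 2.2150 + 0.034559 = 2.2496.
⟨E⟩ = Σ EᵢPᵢ = 0.033899 eV.
S/k_B = ln Z + ⟨E⟩/kT = ln(2.2496) + 0.033899/0.0923 = 0.81075 + 0.36727 = 1.18.

1.18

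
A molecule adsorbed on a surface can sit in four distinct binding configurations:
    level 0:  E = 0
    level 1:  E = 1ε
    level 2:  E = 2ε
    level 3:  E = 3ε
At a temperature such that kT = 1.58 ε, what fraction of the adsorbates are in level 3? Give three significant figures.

Eᵢ/kT = 0, 0.63291, 1.2658, 1.8987.
Z = Σ e^(−Eᵢ/kT) = e^(−0) + e^(−0.63291) + e^(−1.2658) + e^(−1.8987) = 1.0000 + 0.53104 + 0.28201 + 0.14976 = 1.9628.
P₃ = e^(−E₃/kT) / Z = 0.14976/1.9628 = 0.0763.

0.0763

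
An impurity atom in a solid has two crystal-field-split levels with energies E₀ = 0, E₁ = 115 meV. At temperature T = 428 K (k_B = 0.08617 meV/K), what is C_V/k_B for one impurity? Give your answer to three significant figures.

0.394

k_BT = 0.08617 × 428 K = 36.881 meV.
Eᵢ/kT = 0, 3.1181.
Z = Σ e^(−Eᵢ/kT) = e^(−0) + e^(−3.1181) = 1.0000 + 0.044241 = 1.0442.
⟨E⟩ = 4.8724 meV, ⟨E²⟩ = 560.32 meV².
C_V/k_B = (⟨E²⟩ − ⟨E⟩²)/(kT)² = (560.32 − 23.740)/1360.2 = 0.394.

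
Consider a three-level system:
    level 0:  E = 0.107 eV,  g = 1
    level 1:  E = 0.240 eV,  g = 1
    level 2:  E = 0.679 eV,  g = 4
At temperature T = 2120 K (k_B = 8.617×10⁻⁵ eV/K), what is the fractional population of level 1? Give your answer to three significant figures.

k_BT = 8.617×10⁻⁵ × 2120 K = 0.18268 eV.
Eᵢ/kT = 0.58572, 1.3138, 3.7169.
Z = Σ gᵢe^(−Eᵢ/kT) = 1·e^(−0.58572) + 1·e^(−1.3138) + 4·e^(−3.7169) = 0.55670 + 0.26880 + 0.097237 = 0.92274.
P₁ = g₁ e^(−E₁/kT) / Z = 0.26880/0.92274 = 0.291.

0.291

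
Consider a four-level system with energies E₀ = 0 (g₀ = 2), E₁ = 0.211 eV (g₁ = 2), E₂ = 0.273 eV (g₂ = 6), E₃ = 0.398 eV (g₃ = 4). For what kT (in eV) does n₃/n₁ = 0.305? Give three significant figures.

0.0994 eV

n₃/n₁ = (g₃/g₁) exp[−(E₃−E₁)/kT] = 0.305.
⇒ (E₃−E₁)/kT = ln((4/2)/0.305) = ln(6.5574) = 1.8806.
kT = 0.187 eV / 1.8806 = 0.0994 eV.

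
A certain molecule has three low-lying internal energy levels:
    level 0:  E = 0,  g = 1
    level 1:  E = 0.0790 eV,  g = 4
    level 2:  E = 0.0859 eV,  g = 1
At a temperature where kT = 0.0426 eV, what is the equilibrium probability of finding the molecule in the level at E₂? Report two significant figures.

Eᵢ/kT = 0, 1.854, 2.016.
Z = Σ gᵢe^(−Eᵢ/kT) = 1·e^(−0) + 4·e^(−1.854) + 1·e^(−2.016) = 1.000 + 0.6264 + 0.1332 = 1.760.
P₂ = g₂ e^(−E₂/kT) / Z = 0.1332/1.760 = 0.076.

0.076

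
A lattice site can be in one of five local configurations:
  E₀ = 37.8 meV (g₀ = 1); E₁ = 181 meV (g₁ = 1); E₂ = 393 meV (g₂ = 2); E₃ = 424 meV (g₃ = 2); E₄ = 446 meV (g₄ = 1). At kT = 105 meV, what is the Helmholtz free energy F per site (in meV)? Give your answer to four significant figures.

2.875 meV

Eᵢ/kT = 0.360000, 1.72381, 3.74286, 4.03810, 4.24762.
Z = Σ gᵢe^(−Eᵢ/kT) = 1·e^(−0.360000) + 1·e^(−1.72381) + 2·e^(−3.74286) + 2·e^(−4.03810) + 1·e^(−4.24762) = 0.697676 + 0.178385 + 0.0473725 + 0.0352619 + 0.0142982 = 0.972994.
F = −kT ln Z = −105 × ln(0.972994) = −105 × -0.0273774 = 2.875 meV.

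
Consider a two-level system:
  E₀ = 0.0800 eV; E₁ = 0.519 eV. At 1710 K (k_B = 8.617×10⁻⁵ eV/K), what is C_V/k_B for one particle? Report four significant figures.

k_BT = 8.617×10⁻⁵ × 1710 K = 0.147351 eV.
Eᵢ/kT = 0.542921, 3.52220.
Z = Σ e^(−Eᵢ/kT) = e^(−0.542921) + e^(−3.52220) = 0.581049 + 0.0295344 = 0.610583.
⟨E⟩ = 0.101235 eV, ⟨E²⟩ = 0.0191196 eV².
C_V/k_B = (⟨E²⟩ − ⟨E⟩²)/(kT)² = (0.0191196 − 0.0102485)/0.0217123 = 0.4086.

0.4086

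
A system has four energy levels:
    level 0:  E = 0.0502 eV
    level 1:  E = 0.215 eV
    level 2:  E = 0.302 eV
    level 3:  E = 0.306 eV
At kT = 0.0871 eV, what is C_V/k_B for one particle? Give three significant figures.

Eᵢ/kT = 0.57635, 2.4684, 3.4673, 3.5132.
Z = Σ e^(−Eᵢ/kT) = e^(−0.57635) + e^(−2.4684) + e^(−3.4673) + e^(−3.5132) = 0.56195 + 0.084720 + 0.031201 + 0.029801 = 0.70767.
⟨E⟩ = 0.091803 eV, ⟨E²⟩ = 0.015499 eV².
C_V/k_B = (⟨E²⟩ − ⟨E⟩²)/(kT)² = (0.015499 − 0.0084278)/0.0075864 = 0.932.

0.932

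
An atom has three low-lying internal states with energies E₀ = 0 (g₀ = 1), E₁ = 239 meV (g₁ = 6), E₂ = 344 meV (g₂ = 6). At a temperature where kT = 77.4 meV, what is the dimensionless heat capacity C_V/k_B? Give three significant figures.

2.23

Eᵢ/kT = 0, 3.0879, 4.4444.
Z = Σ gᵢe^(−Eᵢ/kT) = 1·e^(−0) + 6·e^(−3.0879) + 6·e^(−4.4444) = 1.0000 + 0.27359 + 0.070465 = 1.3441.
⟨E⟩ = 66.683 meV, ⟨E²⟩ = 17831 meV².
C_V/k_B = (⟨E²⟩ − ⟨E⟩²)/(kT)² = (17831 − 4446.6)/5990.8 = 2.23.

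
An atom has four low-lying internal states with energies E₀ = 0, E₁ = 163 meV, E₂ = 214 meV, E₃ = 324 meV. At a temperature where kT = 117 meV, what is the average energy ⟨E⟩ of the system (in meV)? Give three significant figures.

Eᵢ/kT = 0, 1.3932, 1.8291, 2.7692.
Z = Σ e^(−Eᵢ/kT) = e^(−0) + e^(−1.3932) + e^(−1.8291) + e^(−2.7692) = 1.0000 + 0.24828 + 0.16056 + 0.062712 = 1.4716.
⟨E⟩ = Σ Eᵢ e^(−Eᵢ/kT) / Z = (0·1.0000 + 163·0.24828 + 214·0.16056 + 324·0.062712) / 1.4716 = 64.7 meV.

64.7 meV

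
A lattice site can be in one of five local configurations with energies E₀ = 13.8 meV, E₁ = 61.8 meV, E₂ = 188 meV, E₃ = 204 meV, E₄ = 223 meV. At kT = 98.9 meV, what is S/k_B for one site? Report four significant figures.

Eᵢ/kT = 0.139535, 0.624874, 1.90091, 2.06269, 2.25480.
Z = Σ e^(−Eᵢ/kT) = e^(−0.139535) + e^(−0.624874) + e^(−1.90091) + e^(−2.06269) + e^(−2.25480) = 0.869763 + 0.535329 + 0.149433 + 0.127112 + 0.104895 = 1.78653.
⟨E⟩ = Σ EᵢPᵢ = 68.5697 meV.
S/k_B = ln Z + ⟨E⟩/kT = ln(1.78653) + 68.5697/98.9 = 0.580275 + 0.693324 = 1.274.

1.274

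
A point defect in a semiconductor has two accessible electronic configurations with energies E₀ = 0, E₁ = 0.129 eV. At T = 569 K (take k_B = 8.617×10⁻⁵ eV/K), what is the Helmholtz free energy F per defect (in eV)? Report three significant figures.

k_BT = 8.617×10⁻⁵ × 569 K = 0.049031 eV.
Eᵢ/kT = 0, 2.6310.
Z = Σ e^(−Eᵢ/kT) = e^(−0) + e^(−2.6310) = 1.0000 + 0.072006 = 1.0720.
F = −kT ln Z = −0.049031 × ln(1.0720) = −0.049031 × 0.069526 = -0.00341 eV.

-0.00341 eV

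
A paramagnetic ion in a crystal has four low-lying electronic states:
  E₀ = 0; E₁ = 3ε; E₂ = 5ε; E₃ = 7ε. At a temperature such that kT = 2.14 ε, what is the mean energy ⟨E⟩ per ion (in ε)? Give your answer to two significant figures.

1.1 ε

Eᵢ/kT = 0, 1.402, 2.336, 3.271.
Z = Σ e^(−Eᵢ/kT) = e^(−0) + e^(−1.402) + e^(−2.336) + e^(−3.271) = 1.000 + 0.2461 + 0.09671 + 0.03797 = 1.381.
⟨E⟩ = Σ Eᵢ e^(−Eᵢ/kT) / Z = (0·1.000 + 3·0.2461 + 5·0.09671 + 7·0.03797) / 1.381 = 1.1 ε.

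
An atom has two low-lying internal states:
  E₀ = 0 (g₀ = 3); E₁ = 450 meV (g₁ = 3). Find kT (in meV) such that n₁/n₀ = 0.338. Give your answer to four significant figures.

n₁/n₀ = (g₁/g₀) exp[−(E₁−E₀)/kT] = 0.338.
⇒ (E₁−E₀)/kT = ln((3/3)/0.338) = ln(2.95858) = 1.08471.
kT = 450 meV / 1.08471 = 414.9 meV.

414.9 meV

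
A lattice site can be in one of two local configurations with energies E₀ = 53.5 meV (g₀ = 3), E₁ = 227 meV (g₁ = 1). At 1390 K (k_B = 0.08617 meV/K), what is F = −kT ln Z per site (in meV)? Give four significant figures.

k_BT = 0.08617 × 1390 K = 119.776 meV.
Eᵢ/kT = 0.446667, 1.89520.
Z = Σ gᵢe^(−Eᵢ/kT) = 3·e^(−0.446667) + 1·e^(−1.89520) = 1.91927 + 0.150288 = 2.06956.
F = −kT ln Z = −119.776 × ln(2.06956) = −119.776 × 0.727336 = -87.12 meV.

-87.12 meV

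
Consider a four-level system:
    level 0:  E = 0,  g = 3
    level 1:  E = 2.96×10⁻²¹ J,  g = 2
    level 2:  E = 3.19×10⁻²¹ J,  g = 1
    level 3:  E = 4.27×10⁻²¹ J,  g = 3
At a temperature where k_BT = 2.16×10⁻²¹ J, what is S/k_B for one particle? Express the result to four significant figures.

1.870

Eᵢ/kT = 0, 1.37037, 1.47685, 1.97685.
Z = Σ gᵢe^(−Eᵢ/kT) = 3·e^(−0) + 2·e^(−1.37037) + 1·e^(−1.47685) + 3·e^(−1.97685) = 3.00000 + 0.508026 + 0.228356 + 0.415515 = 4.15190.
⟨E⟩ = Σ EᵢPᵢ = 0.964971 ×10⁻²¹ J.
S/k_B = ln Z + ⟨E⟩/kT = ln(4.15190) + 0.964971/2.16 = 1.42357 + 0.446746 = 1.870.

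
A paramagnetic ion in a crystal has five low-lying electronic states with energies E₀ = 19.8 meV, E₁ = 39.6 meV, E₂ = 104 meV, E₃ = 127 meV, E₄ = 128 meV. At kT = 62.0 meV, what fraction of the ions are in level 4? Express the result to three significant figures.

Eᵢ/kT = 0.31935, 0.63871, 1.6774, 2.0484, 2.0645.
Z = Σ e^(−Eᵢ/kT) = e^(−0.31935) + e^(−0.63871) + e^(−1.6774) + e^(−2.0484) + e^(−2.0645) = 0.72662 + 0.52797 + 0.18686 + 0.12894 + 0.12688 = 1.6973.
P₄ = e^(−E₄/kT) / Z = 0.12688/1.6973 = 0.0748.

0.0748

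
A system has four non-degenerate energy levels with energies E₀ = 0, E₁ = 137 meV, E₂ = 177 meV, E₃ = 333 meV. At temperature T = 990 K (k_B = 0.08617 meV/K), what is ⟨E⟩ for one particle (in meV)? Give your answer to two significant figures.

42 meV

k_BT = 0.08617 × 990 K = 85.31 meV.
Eᵢ/kT = 0, 1.606, 2.075, 3.903.
Z = Σ e^(−Eᵢ/kT) = e^(−0) + e^(−1.606) + e^(−2.075) + e^(−3.903) = 1.000 + 0.2007 + 0.1256 + 0.02018 = 1.346.
⟨E⟩ = Σ Eᵢ e^(−Eᵢ/kT) / Z = (0·1.000 + 137·0.2007 + 177·0.1256 + 333·0.02018) / 1.346 = 42 meV.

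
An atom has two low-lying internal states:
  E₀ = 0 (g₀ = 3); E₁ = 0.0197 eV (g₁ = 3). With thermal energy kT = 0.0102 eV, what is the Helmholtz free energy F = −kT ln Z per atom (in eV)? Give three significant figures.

Eᵢ/kT = 0, 1.9314.
Z = Σ gᵢe^(−Eᵢ/kT) = 3·e^(−0) + 3·e^(−1.9314) = 3.0000 + 0.43484 = 3.4348.
F = −kT ln Z = −0.0102 × ln(3.4348) = −0.0102 × 1.2340 = -0.0126 eV.

-0.0126 eV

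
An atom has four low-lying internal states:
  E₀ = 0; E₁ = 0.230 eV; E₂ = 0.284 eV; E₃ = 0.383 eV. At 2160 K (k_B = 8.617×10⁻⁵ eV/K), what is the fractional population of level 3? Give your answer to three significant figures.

k_BT = 8.617×10⁻⁵ × 2160 K = 0.18613 eV.
Eᵢ/kT = 0, 1.2357, 1.5258, 2.0577.
Z = Σ e^(−Eᵢ/kT) = e^(−0) + e^(−1.2357) + e^(−1.5258) + e^(−2.0577) = 1.0000 + 0.29063 + 0.21745 + 0.12775 = 1.6358.
P₃ = e^(−E₃/kT) / Z = 0.12775/1.6358 = 0.0781.

0.0781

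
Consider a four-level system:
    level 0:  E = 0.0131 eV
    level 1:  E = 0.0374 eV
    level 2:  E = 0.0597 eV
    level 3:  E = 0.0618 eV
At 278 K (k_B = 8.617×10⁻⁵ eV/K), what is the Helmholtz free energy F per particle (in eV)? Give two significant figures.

k_BT = 8.617×10⁻⁵ × 278 K = 0.02396 eV.
Eᵢ/kT = 0.5467, 1.561, 2.492, 2.579.
Z = Σ e^(−Eᵢ/kT) = e^(−0.5467) + e^(−1.561) + e^(−2.492) + e^(−2.579) = 0.5789 + 0.2099 + 0.08274 + 0.07585 = 0.9474.
F = −kT ln Z = −0.02396 × ln(0.9474) = −0.02396 × -0.05403 = 0.0013 eV.

0.0013 eV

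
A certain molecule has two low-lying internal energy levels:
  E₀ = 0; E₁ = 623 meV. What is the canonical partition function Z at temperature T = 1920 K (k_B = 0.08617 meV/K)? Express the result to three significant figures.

Z = 1.02

k_BT = 0.08617 × 1920 K = 165.45 meV.
Eᵢ/kT = 0, 3.7655.
Z = Σ e^(−Eᵢ/kT) = e^(−0) + e^(−3.7655) = 1.0000 + 0.023156 = 1.0232.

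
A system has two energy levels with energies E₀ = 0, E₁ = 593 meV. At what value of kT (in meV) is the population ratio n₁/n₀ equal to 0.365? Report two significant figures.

590 meV

n₁/n₀ = exp[−(E₁−E₀)/kT] = 0.365.
⇒ (E₁−E₀)/kT = ln(1/0.365) = ln(2.740) = 1.008.
kT = 593 meV / 1.008 = 590 meV.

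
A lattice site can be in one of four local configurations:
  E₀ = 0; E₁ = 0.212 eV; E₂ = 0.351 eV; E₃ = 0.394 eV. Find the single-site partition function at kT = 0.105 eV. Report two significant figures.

Z = 1.2

Eᵢ/kT = 0, 2.019, 3.343, 3.752.
Z = Σ e^(−Eᵢ/kT) = e^(−0) + e^(−2.019) + e^(−3.343) + e^(−3.752) = 1.000 + 0.1328 + 0.03533 + 0.02347 = 1.192.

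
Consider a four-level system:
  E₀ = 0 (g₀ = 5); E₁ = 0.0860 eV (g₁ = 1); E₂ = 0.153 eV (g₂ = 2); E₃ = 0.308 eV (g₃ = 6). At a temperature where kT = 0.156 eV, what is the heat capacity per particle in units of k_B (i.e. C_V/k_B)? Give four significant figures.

0.4368

Eᵢ/kT = 0, 0.551282, 0.980769, 1.97436.
Z = Σ gᵢe^(−Eᵢ/kT) = 5·e^(−0) + 1·e^(−0.551282) + 2·e^(−0.980769) + 6·e^(−1.97436) = 5.00000 + 0.576211 + 0.750045 + 0.833101 = 7.15936.
⟨E⟩ = 0.0587910 eV, ⟨E²⟩ = 0.0140866 eV².
C_V/k_B = (⟨E²⟩ − ⟨E⟩²)/(kT)² = (0.0140866 − 0.00345638)/0.0243360 = 0.4368.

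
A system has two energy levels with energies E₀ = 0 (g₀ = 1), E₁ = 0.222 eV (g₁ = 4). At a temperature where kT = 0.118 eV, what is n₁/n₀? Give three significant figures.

0.610

n₁/n₀ = (g₁/g₀) exp[−(E₁−E₀)/kT] = (4/1) × exp(−(0.222 eV)/(0.118 eV)) = (4/1) × exp(-1.8814) = 0.610.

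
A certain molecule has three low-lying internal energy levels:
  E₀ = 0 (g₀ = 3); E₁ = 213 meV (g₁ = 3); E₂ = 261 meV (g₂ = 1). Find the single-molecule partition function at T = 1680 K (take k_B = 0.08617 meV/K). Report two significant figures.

k_BT = 0.08617 × 1680 K = 144.8 meV.
Eᵢ/kT = 0, 1.471, 1.802.
Z = Σ gᵢe^(−Eᵢ/kT) = 3·e^(−0) + 3·e^(−1.471) + 1·e^(−1.802) = 3.000 + 0.6891 + 0.1650 = 3.854.

Z = 3.9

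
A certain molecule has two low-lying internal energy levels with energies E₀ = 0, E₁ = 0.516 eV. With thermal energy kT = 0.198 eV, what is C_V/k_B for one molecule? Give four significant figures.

Eᵢ/kT = 0, 2.60606.
Z = Σ e^(−Eᵢ/kT) = e^(−0) + e^(−2.60606) = 1.00000 + 0.0738248 = 1.07382.
⟨E⟩ = 0.0354748 eV, ⟨E²⟩ = 0.0183050 eV².
C_V/k_B = (⟨E²⟩ − ⟨E⟩²)/(kT)² = (0.0183050 − 0.00125846)/0.0392040 = 0.4348.

0.4348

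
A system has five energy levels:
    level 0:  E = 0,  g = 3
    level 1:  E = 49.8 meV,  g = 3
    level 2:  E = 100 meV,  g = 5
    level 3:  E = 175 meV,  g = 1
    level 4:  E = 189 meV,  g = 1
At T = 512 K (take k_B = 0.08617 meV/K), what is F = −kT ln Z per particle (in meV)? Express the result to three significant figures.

k_BT = 0.08617 × 512 K = 44.119 meV.
Eᵢ/kT = 0, 1.1288, 2.2666, 3.9665, 4.2839.
Z = Σ gᵢe^(−Eᵢ/kT) = 3·e^(−0) + 3·e^(−1.1288) + 5·e^(−2.2666) + 1·e^(−3.9665) + 1·e^(−4.2839) = 3.0000 + 0.97026 + 0.51832 + 0.018940 + 0.013789 = 4.5213.
F = −kT ln Z = −44.119 × ln(4.5213) = −44.119 × 1.5088 = -66.6 meV.

-66.6 meV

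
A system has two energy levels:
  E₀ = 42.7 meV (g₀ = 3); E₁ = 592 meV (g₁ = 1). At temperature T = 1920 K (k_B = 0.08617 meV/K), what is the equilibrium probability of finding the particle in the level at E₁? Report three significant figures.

k_BT = 0.08617 × 1920 K = 165.45 meV.
Eᵢ/kT = 0.25808, 3.5781.
Z = Σ gᵢe^(−Eᵢ/kT) = 3·e^(−0.25808) + 1·e^(−3.5781) = 2.3176 + 0.027929 = 2.3455.
P₁ = g₁ e^(−E₁/kT) / Z = 0.027929/2.3455 = 0.0119.

0.0119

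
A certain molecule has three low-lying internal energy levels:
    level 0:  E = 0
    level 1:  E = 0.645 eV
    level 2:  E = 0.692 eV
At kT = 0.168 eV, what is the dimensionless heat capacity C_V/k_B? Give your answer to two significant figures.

Eᵢ/kT = 0, 3.839, 4.119.
Z = Σ e^(−Eᵢ/kT) = e^(−0) + e^(−3.839) + e^(−4.119) = 1.000 + 0.02152 + 0.01626 = 1.038.
⟨E⟩ = 0.02421 eV, ⟨E²⟩ = 0.01613 eV².
C_V/k_B = (⟨E²⟩ − ⟨E⟩²)/(kT)² = (0.01613 − 0.0005861)/0.02822 = 0.55.

0.55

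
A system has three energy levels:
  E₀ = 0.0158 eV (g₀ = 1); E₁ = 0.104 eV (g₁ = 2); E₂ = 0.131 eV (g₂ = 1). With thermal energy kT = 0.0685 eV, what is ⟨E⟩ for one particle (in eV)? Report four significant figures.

Eᵢ/kT = 0.230657, 1.51825, 1.91241.
Z = Σ gᵢe^(−Eᵢ/kT) = 1·e^(−0.230657) + 2·e^(−1.51825) + 1·e^(−1.91241) = 0.794012 + 0.438190 + 0.147724 = 1.37993.
⟨E⟩ = Σ Eᵢ gᵢe^(−Eᵢ/kT) / Z = (0.0158·0.794012 + 0.104·0.438190 + 0.131·0.147724) / 1.37993 = 0.05614 eV.

0.05614 eV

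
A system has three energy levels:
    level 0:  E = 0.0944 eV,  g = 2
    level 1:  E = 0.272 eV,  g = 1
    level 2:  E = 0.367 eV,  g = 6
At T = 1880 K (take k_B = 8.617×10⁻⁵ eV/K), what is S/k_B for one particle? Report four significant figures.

1.888

k_BT = 8.617×10⁻⁵ × 1880 K = 0.162000 eV.
Eᵢ/kT = 0.582716, 1.67901, 2.26543.
Z = Σ gᵢe^(−Eᵢ/kT) = 2·e^(−0.582716) + 1·e^(−1.67901) + 6·e^(−2.26543) = 1.11676 + 0.186559 + 0.622712 = 1.92603.
⟨E⟩ = Σ EᵢPᵢ = 0.199738 eV.
S/k_B = ln Z + ⟨E⟩/kT = ln(1.92603) + 0.199738/0.162000 = 0.655461 + 1.23295 = 1.888.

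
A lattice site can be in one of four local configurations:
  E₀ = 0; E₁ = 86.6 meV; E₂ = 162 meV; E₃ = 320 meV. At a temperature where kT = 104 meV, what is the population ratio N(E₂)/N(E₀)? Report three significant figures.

n₂/n₀ = exp[−(E₂−E₀)/kT] = exp(−(162 meV)/(104 meV)) = exp(-1.5577) = 0.211.

0.211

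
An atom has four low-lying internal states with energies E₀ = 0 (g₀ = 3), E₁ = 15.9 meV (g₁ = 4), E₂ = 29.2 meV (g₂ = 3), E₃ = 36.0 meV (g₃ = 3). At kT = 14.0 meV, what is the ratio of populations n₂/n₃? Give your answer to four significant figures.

n₂/n₃ = (g₂/g₃) exp[−(E₂−E₃)/kT] = (3/3) × exp(−(-6.8 meV)/(14.0 meV)) = (3/3) × exp(0.485714) = 1.625.

1.625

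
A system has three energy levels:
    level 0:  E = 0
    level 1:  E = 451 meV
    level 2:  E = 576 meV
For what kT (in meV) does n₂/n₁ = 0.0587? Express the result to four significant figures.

n₂/n₁ = exp[−(E₂−E₁)/kT] = 0.0587.
⇒ (E₂−E₁)/kT = ln(1/0.0587) = ln(17.0358) = 2.83532.
kT = 125 meV / 2.83532 = 44.09 meV.

44.09 meV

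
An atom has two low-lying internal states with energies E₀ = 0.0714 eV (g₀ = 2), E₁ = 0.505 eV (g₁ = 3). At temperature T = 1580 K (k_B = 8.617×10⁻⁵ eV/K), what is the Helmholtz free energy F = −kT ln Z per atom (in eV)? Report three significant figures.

-0.0312 eV

k_BT = 8.617×10⁻⁵ × 1580 K = 0.13615 eV.
Eᵢ/kT = 0.52442, 3.7091.
Z = Σ gᵢe^(−Eᵢ/kT) = 2·e^(−0.52442) + 3·e^(−3.7091) = 1.1838 + 0.073499 = 1.2573.
F = −kT ln Z = −0.13615 × ln(1.2573) = −0.13615 × 0.22897 = -0.0312 eV.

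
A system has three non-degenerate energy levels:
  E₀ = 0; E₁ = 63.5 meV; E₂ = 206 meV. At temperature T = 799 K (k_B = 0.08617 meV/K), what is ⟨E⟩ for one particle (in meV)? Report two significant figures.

25 meV

k_BT = 0.08617 × 799 K = 68.85 meV.
Eᵢ/kT = 0, 0.9223, 2.992.
Z = Σ e^(−Eᵢ/kT) = e^(−0) + e^(−0.9223) + e^(−2.992) = 1.000 + 0.3976 + 0.05019 = 1.448.
⟨E⟩ = Σ Eᵢ e^(−Eᵢ/kT) / Z = (0·1.000 + 63.5·0.3976 + 206·0.05019) / 1.448 = 25 meV.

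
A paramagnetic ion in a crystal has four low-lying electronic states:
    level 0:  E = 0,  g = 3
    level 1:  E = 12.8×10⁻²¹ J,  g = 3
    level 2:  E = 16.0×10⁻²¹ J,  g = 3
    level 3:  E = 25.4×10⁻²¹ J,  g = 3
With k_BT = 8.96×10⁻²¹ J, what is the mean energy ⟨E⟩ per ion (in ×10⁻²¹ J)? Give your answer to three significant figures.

Eᵢ/kT = 0, 1.4286, 1.7857, 2.8348.
Z = Σ gᵢe^(−Eᵢ/kT) = 3·e^(−0) + 3·e^(−1.4286) + 3·e^(−1.7857) + 3·e^(−2.8348) = 3.0000 + 0.71893 + 0.50304 + 0.17619 = 4.3982.
⟨E⟩ = Σ Eᵢ gᵢe^(−Eᵢ/kT) / Z = (0·3.0000 + 12.8·0.71893 + 16.0·0.50304 + 25.4·0.17619) / 4.3982 = 4.94 ×10⁻²¹ J.

4.94 ×10⁻²¹ J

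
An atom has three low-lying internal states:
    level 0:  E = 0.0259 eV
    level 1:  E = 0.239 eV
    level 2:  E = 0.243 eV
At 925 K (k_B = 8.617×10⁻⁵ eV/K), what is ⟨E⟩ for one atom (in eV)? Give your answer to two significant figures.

k_BT = 8.617×10⁻⁵ × 925 K = 0.07971 eV.
Eᵢ/kT = 0.3249, 2.998, 3.049.
Z = Σ e^(−Eᵢ/kT) = e^(−0.3249) + e^(−2.998) + e^(−3.049) = 0.7226 + 0.04989 + 0.04741 = 0.8199.
⟨E⟩ = Σ Eᵢ e^(−Eᵢ/kT) / Z = (0.0259·0.7226 + 0.239·0.04989 + 0.243·0.04741) / 0.8199 = 0.051 eV.

0.051 eV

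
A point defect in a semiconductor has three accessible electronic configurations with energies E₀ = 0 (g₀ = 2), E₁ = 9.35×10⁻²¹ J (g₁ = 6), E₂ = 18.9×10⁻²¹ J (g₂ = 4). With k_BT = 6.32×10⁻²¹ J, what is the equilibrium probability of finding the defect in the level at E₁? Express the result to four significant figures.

0.3831

Eᵢ/kT = 0, 1.47943, 2.99051.
Z = Σ gᵢe^(−Eᵢ/kT) = 2·e^(−0) + 6·e^(−1.47943) + 4·e^(−2.99051) = 2.00000 + 1.36660 + 0.201047 = 3.56765.
P₁ = g₁ e^(−E₁/kT) / Z = 1.36660/3.56765 = 0.3831.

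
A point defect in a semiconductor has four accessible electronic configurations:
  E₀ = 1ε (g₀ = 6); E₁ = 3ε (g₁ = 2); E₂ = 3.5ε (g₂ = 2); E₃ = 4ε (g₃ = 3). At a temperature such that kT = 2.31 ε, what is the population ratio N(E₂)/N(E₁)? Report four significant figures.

n₂/n₁ = (g₂/g₁) exp[−(E₂−E₁)/kT] = (2/2) × exp(−(0.5ε)/(2.31ε)) = (2/2) × exp(-0.216450) = 0.8054.

0.8054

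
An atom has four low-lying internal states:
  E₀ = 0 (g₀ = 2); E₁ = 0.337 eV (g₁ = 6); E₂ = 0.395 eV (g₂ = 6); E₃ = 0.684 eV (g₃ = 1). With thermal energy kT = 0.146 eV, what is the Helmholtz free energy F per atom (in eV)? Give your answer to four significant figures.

Eᵢ/kT = 0, 2.30822, 2.70548, 4.68493.
Z = Σ gᵢe^(−Eᵢ/kT) = 2·e^(−0) + 6·e^(−2.30822) + 6·e^(−2.70548) + 1·e^(−4.68493) = 2.00000 + 0.596629 + 0.401029 + 0.00923338 = 3.00689.
F = −kT ln Z = −0.146 × ln(3.00689) = −0.146 × 1.10091 = -0.1607 eV.

-0.1607 eV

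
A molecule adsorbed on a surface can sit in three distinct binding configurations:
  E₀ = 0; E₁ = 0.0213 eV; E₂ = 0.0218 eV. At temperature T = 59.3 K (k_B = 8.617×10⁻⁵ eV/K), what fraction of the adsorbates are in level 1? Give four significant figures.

0.01503

k_BT = 8.617×10⁻⁵ × 59.3 K = 0.00510988 eV.
Eᵢ/kT = 0, 4.16840, 4.26624.
Z = Σ e^(−Eᵢ/kT) = e^(−0) + e^(−4.16840) + e^(−4.26624) = 1.00000 + 0.0154770 + 0.0140345 = 1.02951.
P₁ = e^(−E₁/kT) / Z = 0.0154770/1.02951 = 0.01503.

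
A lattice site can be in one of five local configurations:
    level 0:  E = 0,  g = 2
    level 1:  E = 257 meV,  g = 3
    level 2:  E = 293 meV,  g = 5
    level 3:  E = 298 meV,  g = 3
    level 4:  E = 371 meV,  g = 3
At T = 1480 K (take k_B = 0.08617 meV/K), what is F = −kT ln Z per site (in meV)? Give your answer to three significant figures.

-154 meV

k_BT = 0.08617 × 1480 K = 127.53 meV.
Eᵢ/kT = 0, 2.0152, 2.2975, 2.3367, 2.9091.
Z = Σ gᵢe^(−Eᵢ/kT) = 2·e^(−0) + 3·e^(−2.0152) + 5·e^(−2.2975) + 3·e^(−2.3367) + 3·e^(−2.9091) = 2.0000 + 0.39988 + 0.50255 + 0.28994 + 0.16357 = 3.3559.
F = −kT ln Z = −127.53 × ln(3.3559) = −127.53 × 1.2107 = -154 meV.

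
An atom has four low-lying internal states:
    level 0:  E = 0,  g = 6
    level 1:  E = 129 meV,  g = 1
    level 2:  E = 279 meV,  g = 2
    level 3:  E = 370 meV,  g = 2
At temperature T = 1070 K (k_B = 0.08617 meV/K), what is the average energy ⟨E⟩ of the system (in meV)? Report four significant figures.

11.33 meV

k_BT = 0.08617 × 1070 K = 92.2019 meV.
Eᵢ/kT = 0, 1.39910, 3.02597, 4.01293.
Z = Σ gᵢe^(−Eᵢ/kT) = 6·e^(−0) + 1·e^(−1.39910) + 2·e^(−3.02597) + 2·e^(−4.01293) = 6.00000 + 0.246819 + 0.0970215 + 0.0361607 = 6.38000.
⟨E⟩ = Σ Eᵢ gᵢe^(−Eᵢ/kT) / Z = (0·6.00000 + 129·0.246819 + 279·0.0970215 + 370·0.0361607) / 6.38000 = 11.33 meV.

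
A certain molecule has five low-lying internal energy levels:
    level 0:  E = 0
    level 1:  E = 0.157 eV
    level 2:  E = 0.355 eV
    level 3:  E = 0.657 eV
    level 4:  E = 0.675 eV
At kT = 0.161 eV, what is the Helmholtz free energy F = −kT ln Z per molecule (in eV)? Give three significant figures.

-0.0673 eV

Eᵢ/kT = 0, 0.97516, 2.2050, 4.0807, 4.1925.
Z = Σ e^(−Eᵢ/kT) = e^(−0) + e^(−0.97516) + e^(−2.2050) + e^(−4.0807) + e^(−4.1925) = 1.0000 + 0.37713 + 0.11025 + 0.016896 + 0.015108 = 1.5194.
F = −kT ln Z = −0.161 × ln(1.5194) = −0.161 × 0.41832 = -0.0673 eV.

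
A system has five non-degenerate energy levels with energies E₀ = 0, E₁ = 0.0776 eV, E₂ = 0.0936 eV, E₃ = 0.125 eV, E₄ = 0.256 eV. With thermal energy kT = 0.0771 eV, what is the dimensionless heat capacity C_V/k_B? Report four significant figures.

Eᵢ/kT = 0, 1.00649, 1.21401, 1.62127, 3.32036.
Z = Σ e^(−Eᵢ/kT) = e^(−0) + e^(−1.00649) + e^(−1.21401) + e^(−1.62127) + e^(−3.32036) = 1.00000 + 0.365500 + 0.297004 + 0.197648 + 0.0361398 = 1.89629.
⟨E⟩ = 0.0475245 eV, ⟨E²⟩ = 0.00541041 eV².
C_V/k_B = (⟨E²⟩ − ⟨E⟩²)/(kT)² = (0.00541041 − 0.00225858)/0.00594441 = 0.5302.

0.5302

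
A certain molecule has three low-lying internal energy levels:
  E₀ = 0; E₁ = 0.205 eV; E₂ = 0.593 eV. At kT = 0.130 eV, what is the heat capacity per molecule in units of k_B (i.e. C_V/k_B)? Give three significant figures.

0.507

Eᵢ/kT = 0, 1.5769, 4.5615.
Z = Σ e^(−Eᵢ/kT) = e^(−0) + e^(−1.5769) + e^(−4.5615) = 1.0000 + 0.20661 + 0.010446 = 1.2171.
⟨E⟩ = 0.039890 eV, ⟨E²⟩ = 0.010152 eV².
C_V/k_B = (⟨E²⟩ − ⟨E⟩²)/(kT)² = (0.010152 − 0.0015912)/0.016900 = 0.507.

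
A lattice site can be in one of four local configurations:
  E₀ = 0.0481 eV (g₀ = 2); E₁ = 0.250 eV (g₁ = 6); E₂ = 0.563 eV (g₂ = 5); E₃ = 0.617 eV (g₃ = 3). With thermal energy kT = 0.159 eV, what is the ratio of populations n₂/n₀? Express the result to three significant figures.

n₂/n₀ = (g₂/g₀) exp[−(E₂−E₀)/kT] = (5/2) × exp(−(0.5149 eV)/(0.159 eV)) = (5/2) × exp(-3.2384) = 0.0981.

0.0981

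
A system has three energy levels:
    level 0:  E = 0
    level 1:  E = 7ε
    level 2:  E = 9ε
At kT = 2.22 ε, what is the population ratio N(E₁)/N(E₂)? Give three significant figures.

2.46

n₁/n₂ = exp[−(E₁−E₂)/kT] = exp(−(-2ε)/(2.22ε)) = exp(0.90090) = 2.46.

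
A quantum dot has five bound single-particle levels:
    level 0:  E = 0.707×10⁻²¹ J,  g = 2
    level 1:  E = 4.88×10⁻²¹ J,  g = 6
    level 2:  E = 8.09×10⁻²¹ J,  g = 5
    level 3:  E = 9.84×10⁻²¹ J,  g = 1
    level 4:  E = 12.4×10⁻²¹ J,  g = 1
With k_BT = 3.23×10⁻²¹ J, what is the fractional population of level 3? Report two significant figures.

0.014

Eᵢ/kT = 0.2189, 1.511, 2.505, 3.046, 3.839.
Z = Σ gᵢe^(−Eᵢ/kT) = 2·e^(−0.2189) + 6·e^(−1.511) + 5·e^(−2.505) + 1·e^(−3.046) + 1·e^(−3.839) = 1.607 + 1.324 + 0.4084 + 0.04755 + 0.02152 = 3.408.
P₃ = g₃ e^(−E₃/kT) / Z = 0.04755/3.408 = 0.014.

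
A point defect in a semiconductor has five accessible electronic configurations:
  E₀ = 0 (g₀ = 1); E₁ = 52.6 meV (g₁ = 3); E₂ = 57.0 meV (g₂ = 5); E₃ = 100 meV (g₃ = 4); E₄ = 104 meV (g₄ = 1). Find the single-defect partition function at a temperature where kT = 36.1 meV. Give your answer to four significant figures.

Eᵢ/kT = 0, 1.45706, 1.57895, 2.77008, 2.88089.
Z = Σ gᵢe^(−Eᵢ/kT) = 1·e^(−0) + 3·e^(−1.45706) + 5·e^(−1.57895) + 4·e^(−2.77008) + 1·e^(−2.88089) = 1.00000 + 0.698760 + 1.03096 + 0.250628 + 0.0560848 = 3.03643.

Z = 3.036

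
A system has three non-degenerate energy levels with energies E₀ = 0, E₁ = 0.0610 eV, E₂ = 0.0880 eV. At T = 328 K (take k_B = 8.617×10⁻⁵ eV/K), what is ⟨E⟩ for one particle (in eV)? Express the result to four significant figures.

0.009447 eV

k_BT = 8.617×10⁻⁵ × 328 K = 0.0282638 eV.
Eᵢ/kT = 0, 2.15824, 3.11352.
Z = Σ e^(−Eᵢ/kT) = e^(−0) + e^(−2.15824) + e^(−3.11352) = 1.00000 + 0.115528 + 0.0444442 = 1.15997.
⟨E⟩ = Σ Eᵢ e^(−Eᵢ/kT) / Z = (0·1.00000 + 0.0610·0.115528 + 0.0880·0.0444442) / 1.15997 = 0.009447 eV.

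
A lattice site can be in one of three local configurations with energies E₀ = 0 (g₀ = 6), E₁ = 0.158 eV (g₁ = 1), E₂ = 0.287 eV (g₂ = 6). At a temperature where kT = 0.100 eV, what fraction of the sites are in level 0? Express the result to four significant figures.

Eᵢ/kT = 0, 1.58000, 2.87000.
Z = Σ gᵢe^(−Eᵢ/kT) = 6·e^(−0) + 1·e^(−1.58000) + 6·e^(−2.87000) = 6.00000 + 0.205975 + 0.340194 = 6.54617.
P₀ = g₀ e^(−E₀/kT) / Z = 6.00000/6.54617 = 0.9166.

0.9166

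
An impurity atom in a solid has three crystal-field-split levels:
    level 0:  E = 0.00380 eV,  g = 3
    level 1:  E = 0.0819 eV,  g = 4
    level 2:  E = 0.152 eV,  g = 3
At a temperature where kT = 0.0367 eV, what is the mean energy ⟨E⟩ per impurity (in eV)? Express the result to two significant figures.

Eᵢ/kT = 0.1035, 2.232, 4.142.
Z = Σ gᵢe^(−Eᵢ/kT) = 3·e^(−0.1035) + 4·e^(−2.232) + 3·e^(−4.142) = 2.705 + 0.4293 + 0.04767 = 3.182.
⟨E⟩ = Σ Eᵢ gᵢe^(−Eᵢ/kT) / Z = (0.00380·2.705 + 0.0819·0.4293 + 0.152·0.04767) / 3.182 = 0.017 eV.

0.017 eV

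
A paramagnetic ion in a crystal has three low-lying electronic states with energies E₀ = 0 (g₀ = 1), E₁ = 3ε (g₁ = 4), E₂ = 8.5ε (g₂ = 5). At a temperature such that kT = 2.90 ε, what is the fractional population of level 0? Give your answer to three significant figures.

Eᵢ/kT = 0, 1.0345, 2.9310.
Z = Σ gᵢe^(−Eᵢ/kT) = 1·e^(−0) + 4·e^(−1.0345) + 5·e^(−2.9310) = 1.0000 + 1.4216 + 0.26672 = 2.6883.
P₀ = g₀ e^(−E₀/kT) / Z = 1.0000/2.6883 = 0.372.

0.372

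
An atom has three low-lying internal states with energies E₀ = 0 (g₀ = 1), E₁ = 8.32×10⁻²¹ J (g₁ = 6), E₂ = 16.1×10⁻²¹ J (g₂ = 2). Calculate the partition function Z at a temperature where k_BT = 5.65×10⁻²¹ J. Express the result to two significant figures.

Eᵢ/kT = 0, 1.473, 2.850.
Z = Σ gᵢe^(−Eᵢ/kT) = 1·e^(−0) + 6·e^(−1.473) + 2·e^(−2.850) = 1.000 + 1.375 + 0.1157 = 2.491.

Z = 2.5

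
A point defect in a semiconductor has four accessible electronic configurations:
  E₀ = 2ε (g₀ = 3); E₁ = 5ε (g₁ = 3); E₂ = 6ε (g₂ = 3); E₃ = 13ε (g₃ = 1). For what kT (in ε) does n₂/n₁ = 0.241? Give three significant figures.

0.703 ε

n₂/n₁ = (g₂/g₁) exp[−(E₂−E₁)/kT] = 0.241.
⇒ (E₂−E₁)/kT = ln((3/3)/0.241) = ln(4.1494) = 1.4230.
kT = 1ε / 1.4230 = 0.703 ε.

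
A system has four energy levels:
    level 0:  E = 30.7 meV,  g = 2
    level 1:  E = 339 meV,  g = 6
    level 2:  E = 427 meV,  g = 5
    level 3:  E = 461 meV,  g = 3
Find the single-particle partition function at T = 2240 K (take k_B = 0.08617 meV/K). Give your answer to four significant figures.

Z = 3.565

k_BT = 0.08617 × 2240 K = 193.021 meV.
Eᵢ/kT = 0.159050, 1.75629, 2.21219, 2.38834.
Z = Σ gᵢe^(−Eᵢ/kT) = 2·e^(−0.159050) + 6·e^(−1.75629) + 5·e^(−2.21219) + 3·e^(−2.38834) = 1.70591 + 1.03611 + 0.547303 + 0.275346 = 3.56467.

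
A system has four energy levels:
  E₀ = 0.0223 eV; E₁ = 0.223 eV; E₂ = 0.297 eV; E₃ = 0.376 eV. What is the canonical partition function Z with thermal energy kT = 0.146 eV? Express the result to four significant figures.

Z = 1.282

Eᵢ/kT = 0.152740, 1.52740, 2.03425, 2.57534.
Z = Σ e^(−Eᵢ/kT) = e^(−0.152740) + e^(−1.52740) + e^(−2.03425) + e^(−2.57534) = 0.858353 + 0.217099 + 0.130779 + 0.0761279 = 1.28236.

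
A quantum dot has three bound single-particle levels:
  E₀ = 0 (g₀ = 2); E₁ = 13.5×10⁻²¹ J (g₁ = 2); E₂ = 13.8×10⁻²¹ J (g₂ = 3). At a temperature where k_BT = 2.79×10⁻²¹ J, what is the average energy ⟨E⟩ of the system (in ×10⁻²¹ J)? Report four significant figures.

0.2494 ×10⁻²¹ J

Eᵢ/kT = 0, 4.83871, 4.94624.
Z = Σ gᵢe^(−Eᵢ/kT) = 2·e^(−0) + 2·e^(−4.83871) + 3·e^(−4.94624) = 2.00000 + 0.0158345 + 0.0213303 = 2.03716.
⟨E⟩ = Σ Eᵢ gᵢe^(−Eᵢ/kT) / Z = (0·2.00000 + 13.5·0.0158345 + 13.8·0.0213303) / 2.03716 = 0.2494 ×10⁻²¹ J.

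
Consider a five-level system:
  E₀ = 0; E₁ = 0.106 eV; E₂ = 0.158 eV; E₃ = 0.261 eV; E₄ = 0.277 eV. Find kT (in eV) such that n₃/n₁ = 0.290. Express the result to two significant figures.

0.13 eV

n₃/n₁ = exp[−(E₃−E₁)/kT] = 0.290.
⇒ (E₃−E₁)/kT = ln(1/0.290) = ln(3.448) = 1.238.
kT = 0.155 eV / 1.238 = 0.13 eV.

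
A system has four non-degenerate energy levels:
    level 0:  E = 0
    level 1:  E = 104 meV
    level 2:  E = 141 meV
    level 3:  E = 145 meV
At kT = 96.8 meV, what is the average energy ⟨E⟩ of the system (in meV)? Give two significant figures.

Eᵢ/kT = 0, 1.074, 1.457, 1.498.
Z = Σ e^(−Eᵢ/kT) = e^(−0) + e^(−1.074) + e^(−1.457) + e^(−1.498) = 1.000 + 0.3416 + 0.2329 + 0.2236 = 1.798.
⟨E⟩ = Σ Eᵢ e^(−Eᵢ/kT) / Z = (0·1.000 + 104·0.3416 + 141·0.2329 + 145·0.2236) / 1.798 = 56 meV.

56 meV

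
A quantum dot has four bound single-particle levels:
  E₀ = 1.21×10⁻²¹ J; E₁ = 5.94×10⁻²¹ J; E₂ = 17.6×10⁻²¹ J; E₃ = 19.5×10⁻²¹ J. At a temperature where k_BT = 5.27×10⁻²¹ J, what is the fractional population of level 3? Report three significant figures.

Eᵢ/kT = 0.22960, 1.1271, 3.3397, 3.7002.
Z = Σ e^(−Eᵢ/kT) = e^(−0.22960) + e^(−1.1271) + e^(−3.3397) + e^(−3.7002) = 0.79485 + 0.32397 + 0.035448 + 0.024719 = 1.1790.
P₃ = e^(−E₃/kT) / Z = 0.024719/1.1790 = 0.0210.

0.0210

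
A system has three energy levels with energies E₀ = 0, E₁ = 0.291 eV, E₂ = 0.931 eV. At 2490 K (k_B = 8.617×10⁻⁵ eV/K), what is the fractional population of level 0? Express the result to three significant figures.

0.787

k_BT = 8.617×10⁻⁵ × 2490 K = 0.21456 eV.
Eᵢ/kT = 0, 1.3563, 4.3391.
Z = Σ e^(−Eᵢ/kT) = e^(−0) + e^(−1.3563) + e^(−4.3391) = 1.0000 + 0.25761 + 0.013048 = 1.2707.
P₀ = e^(−E₀/kT) / Z = 1.0000/1.2707 = 0.787.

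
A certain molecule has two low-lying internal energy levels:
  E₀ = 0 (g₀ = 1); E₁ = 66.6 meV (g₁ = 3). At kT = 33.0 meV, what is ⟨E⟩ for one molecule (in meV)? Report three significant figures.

Eᵢ/kT = 0, 2.0182.
Z = Σ gᵢe^(−Eᵢ/kT) = 1·e^(−0) + 3·e^(−2.0182) = 1.0000 + 0.39868 = 1.3987.
⟨E⟩ = Σ Eᵢ gᵢe^(−Eᵢ/kT) / Z = (0·1.0000 + 66.6·0.39868) / 1.3987 = 19.0 meV.

19.0 meV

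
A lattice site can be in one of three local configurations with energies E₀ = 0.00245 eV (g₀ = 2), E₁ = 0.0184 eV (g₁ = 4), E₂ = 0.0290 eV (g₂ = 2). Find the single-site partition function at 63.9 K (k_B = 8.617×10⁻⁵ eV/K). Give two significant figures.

k_BT = 8.617×10⁻⁵ × 63.9 K = 0.005506 eV.
Eᵢ/kT = 0.4450, 3.342, 5.267.
Z = Σ gᵢe^(−Eᵢ/kT) = 2·e^(−0.4450) + 4·e^(−3.342) + 2·e^(−5.267) = 1.282 + 0.1415 + 0.01032 = 1.434.

Z = 1.4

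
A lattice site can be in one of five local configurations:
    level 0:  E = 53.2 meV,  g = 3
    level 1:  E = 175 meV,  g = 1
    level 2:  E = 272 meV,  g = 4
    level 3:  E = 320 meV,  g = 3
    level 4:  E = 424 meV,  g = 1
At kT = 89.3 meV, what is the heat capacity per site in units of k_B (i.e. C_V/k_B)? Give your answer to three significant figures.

Eᵢ/kT = 0.59574, 1.9597, 3.0459, 3.5834, 4.7480.
Z = Σ gᵢe^(−Eᵢ/kT) = 3·e^(−0.59574) + 1·e^(−1.9597) + 4·e^(−3.0459) + 3·e^(−3.5834) + 1·e^(−4.7480) = 1.6535 + 0.14090 + 0.19021 + 0.083343 + 0.0086690 = 2.0766.
⟨E⟩ = 93.762 meV, ⟨E²⟩ = 15968 meV².
C_V/k_B = (⟨E²⟩ − ⟨E⟩²)/(kT)² = (15968 − 8791.3)/7974.5 = 0.900.

0.900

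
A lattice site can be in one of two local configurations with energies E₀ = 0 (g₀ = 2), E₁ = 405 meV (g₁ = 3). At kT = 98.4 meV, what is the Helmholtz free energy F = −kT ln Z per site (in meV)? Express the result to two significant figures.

-71 meV

Eᵢ/kT = 0, 4.116.
Z = Σ gᵢe^(−Eᵢ/kT) = 2·e^(−0) + 3·e^(−4.116) = 2.000 + 0.04893 = 2.049.
F = −kT ln Z = −98.4 × ln(2.049) = −98.4 × 0.7174 = -71 meV.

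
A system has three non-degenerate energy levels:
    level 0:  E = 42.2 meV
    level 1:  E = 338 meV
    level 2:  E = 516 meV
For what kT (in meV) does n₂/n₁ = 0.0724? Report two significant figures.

68 meV

n₂/n₁ = exp[−(E₂−E₁)/kT] = 0.0724.
⇒ (E₂−E₁)/kT = ln(1/0.0724) = ln(13.81) = 2.625.
kT = 178 meV / 2.625 = 68 meV.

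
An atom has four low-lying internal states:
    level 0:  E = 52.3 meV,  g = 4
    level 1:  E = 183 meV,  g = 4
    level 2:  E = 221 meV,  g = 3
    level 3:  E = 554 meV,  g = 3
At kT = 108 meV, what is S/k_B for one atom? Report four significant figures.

2.204

Eᵢ/kT = 0.484259, 1.69444, 2.04630, 5.12963.
Z = Σ gᵢe^(−Eᵢ/kT) = 4·e^(−0.484259) + 4·e^(−1.69444) + 3·e^(−2.04630) + 3·e^(−5.12963) = 2.46461 + 0.734808 + 0.387636 + 0.0177563 = 3.60481.
⟨E⟩ = Σ EᵢPᵢ = 99.5541 meV.
S/k_B = ln Z + ⟨E⟩/kT = ln(3.60481) + 99.5541/108 = 1.28227 + 0.921797 = 2.204.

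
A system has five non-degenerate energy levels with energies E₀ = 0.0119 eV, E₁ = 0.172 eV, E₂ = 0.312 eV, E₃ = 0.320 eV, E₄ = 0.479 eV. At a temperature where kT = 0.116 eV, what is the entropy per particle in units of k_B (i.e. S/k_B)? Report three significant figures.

Eᵢ/kT = 0.10259, 1.4828, 2.6897, 2.7586, 4.1293.
Z = Σ e^(−Eᵢ/kT) = e^(−0.10259) + e^(−1.4828) + e^(−2.6897) + e^(−2.7586) + e^(−4.1293) = 0.90250 + 0.22700 + 0.067901 + 0.063380 + 0.016094 = 1.2769.
⟨E⟩ = Σ EᵢPᵢ = 0.077500 eV.
S/k_B = ln Z + ⟨E⟩/kT = ln(1.2769) + 0.077500/0.116 = 0.24444 + 0.66810 = 0.913.

0.913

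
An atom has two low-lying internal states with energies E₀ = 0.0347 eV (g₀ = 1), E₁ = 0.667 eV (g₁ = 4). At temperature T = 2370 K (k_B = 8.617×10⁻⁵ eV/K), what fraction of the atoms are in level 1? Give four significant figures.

0.1532

k_BT = 8.617×10⁻⁵ × 2370 K = 0.204223 eV.
Eᵢ/kT = 0.169912, 3.26604.
Z = Σ gᵢe^(−Eᵢ/kT) = 1·e^(−0.169912) + 4·e^(−3.26604) = 0.843739 + 0.152629 = 0.996368.
P₁ = g₁ e^(−E₁/kT) / Z = 0.152629/0.996368 = 0.1532.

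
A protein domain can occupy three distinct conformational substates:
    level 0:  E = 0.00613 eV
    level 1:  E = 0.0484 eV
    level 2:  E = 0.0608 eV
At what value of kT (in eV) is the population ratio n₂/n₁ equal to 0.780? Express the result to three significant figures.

n₂/n₁ = exp[−(E₂−E₁)/kT] = 0.780.
⇒ (E₂−E₁)/kT = ln(1/0.780) = ln(1.2821) = 0.24850.
kT = 0.0124 eV / 0.24850 = 0.0499 eV.

0.0499 eV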